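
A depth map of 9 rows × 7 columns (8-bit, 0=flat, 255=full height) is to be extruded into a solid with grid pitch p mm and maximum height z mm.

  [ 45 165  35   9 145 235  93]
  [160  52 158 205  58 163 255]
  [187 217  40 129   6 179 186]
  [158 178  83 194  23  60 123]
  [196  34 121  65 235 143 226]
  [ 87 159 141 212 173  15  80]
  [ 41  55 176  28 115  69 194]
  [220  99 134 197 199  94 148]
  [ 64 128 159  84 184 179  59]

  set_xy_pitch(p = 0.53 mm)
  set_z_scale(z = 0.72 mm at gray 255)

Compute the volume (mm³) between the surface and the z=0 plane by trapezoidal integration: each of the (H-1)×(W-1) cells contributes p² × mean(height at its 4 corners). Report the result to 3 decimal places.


height_mm = gray/255 × 0.72; cell vol = 0.53² × mean(4 corners)
unit = 0.53² × 0.72 / (4×255) = 0.000198282 mm³ per gray-sum
row 0: Σ corner-gray over 6 cells = 3003  → 0.5954
row 1: Σ corner-gray over 6 cells = 3202  → 0.6349
row 2: Σ corner-gray over 6 cells = 2872  → 0.5695
row 3: Σ corner-gray over 6 cells = 2975  → 0.5899
row 4: Σ corner-gray over 6 cells = 3185  → 0.6315
row 5: Σ corner-gray over 6 cells = 2688  → 0.5330
row 6: Σ corner-gray over 6 cells = 2935  → 0.5820
row 7: Σ corner-gray over 6 cells = 3405  → 0.6752
Σ rows: total corner-gray = 24265  → 4.8113 mm³

4.811


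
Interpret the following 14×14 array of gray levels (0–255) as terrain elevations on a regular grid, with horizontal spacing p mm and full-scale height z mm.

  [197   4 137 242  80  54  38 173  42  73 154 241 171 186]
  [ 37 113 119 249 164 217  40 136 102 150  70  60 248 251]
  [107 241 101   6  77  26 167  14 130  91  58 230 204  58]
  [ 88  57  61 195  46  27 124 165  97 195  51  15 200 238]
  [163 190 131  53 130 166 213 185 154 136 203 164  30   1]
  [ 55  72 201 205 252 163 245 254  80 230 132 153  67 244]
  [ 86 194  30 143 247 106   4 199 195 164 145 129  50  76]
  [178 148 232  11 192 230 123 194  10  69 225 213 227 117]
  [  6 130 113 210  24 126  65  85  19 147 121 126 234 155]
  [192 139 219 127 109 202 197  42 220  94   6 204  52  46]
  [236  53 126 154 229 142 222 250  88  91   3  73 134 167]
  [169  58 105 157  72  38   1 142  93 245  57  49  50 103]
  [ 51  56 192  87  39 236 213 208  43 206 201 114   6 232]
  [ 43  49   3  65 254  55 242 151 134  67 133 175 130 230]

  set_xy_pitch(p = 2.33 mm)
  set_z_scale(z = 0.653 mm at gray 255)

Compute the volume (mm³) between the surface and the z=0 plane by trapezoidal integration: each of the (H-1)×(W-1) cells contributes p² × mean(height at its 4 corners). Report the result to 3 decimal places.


304.522

height_mm = gray/255 × 0.653; cell vol = 2.33² × mean(4 corners)
unit = 2.33² × 0.653 / (4×255) = 0.00347556 mm³ per gray-sum
row 0: Σ corner-gray over 13 cells = 6825  → 23.7207
row 1: Σ corner-gray over 13 cells = 6479  → 22.5182
row 2: Σ corner-gray over 13 cells = 5647  → 19.6265
row 3: Σ corner-gray over 13 cells = 6466  → 22.4730
row 4: Σ corner-gray over 13 cells = 8081  → 28.0860
row 5: Σ corner-gray over 13 cells = 7781  → 27.0433
row 6: Σ corner-gray over 13 cells = 7417  → 25.7782
row 7: Σ corner-gray over 13 cells = 7004  → 24.3428
row 8: Σ corner-gray over 13 cells = 6421  → 22.3166
row 9: Σ corner-gray over 13 cells = 6993  → 24.3046
row 10: Σ corner-gray over 13 cells = 5939  → 20.6414
row 11: Σ corner-gray over 13 cells = 5891  → 20.4745
row 12: Σ corner-gray over 13 cells = 6674  → 23.1959
Σ rows: total corner-gray = 87618  → 304.5217 mm³


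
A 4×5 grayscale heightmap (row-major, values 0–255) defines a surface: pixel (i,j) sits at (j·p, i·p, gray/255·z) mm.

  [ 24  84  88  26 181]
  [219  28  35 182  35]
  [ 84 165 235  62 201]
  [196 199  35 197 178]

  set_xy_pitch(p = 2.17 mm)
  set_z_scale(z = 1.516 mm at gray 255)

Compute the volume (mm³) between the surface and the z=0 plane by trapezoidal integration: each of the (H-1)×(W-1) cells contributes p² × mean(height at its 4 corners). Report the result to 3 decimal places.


height_mm = gray/255 × 1.516; cell vol = 2.17² × mean(4 corners)
unit = 2.17² × 1.516 / (4×255) = 0.00699872 mm³ per gray-sum
row 0: Σ corner-gray over 4 cells = 1345  → 9.4133
row 1: Σ corner-gray over 4 cells = 1953  → 13.6685
row 2: Σ corner-gray over 4 cells = 2445  → 17.1119
Σ rows: total corner-gray = 5743  → 40.1936 mm³

40.194


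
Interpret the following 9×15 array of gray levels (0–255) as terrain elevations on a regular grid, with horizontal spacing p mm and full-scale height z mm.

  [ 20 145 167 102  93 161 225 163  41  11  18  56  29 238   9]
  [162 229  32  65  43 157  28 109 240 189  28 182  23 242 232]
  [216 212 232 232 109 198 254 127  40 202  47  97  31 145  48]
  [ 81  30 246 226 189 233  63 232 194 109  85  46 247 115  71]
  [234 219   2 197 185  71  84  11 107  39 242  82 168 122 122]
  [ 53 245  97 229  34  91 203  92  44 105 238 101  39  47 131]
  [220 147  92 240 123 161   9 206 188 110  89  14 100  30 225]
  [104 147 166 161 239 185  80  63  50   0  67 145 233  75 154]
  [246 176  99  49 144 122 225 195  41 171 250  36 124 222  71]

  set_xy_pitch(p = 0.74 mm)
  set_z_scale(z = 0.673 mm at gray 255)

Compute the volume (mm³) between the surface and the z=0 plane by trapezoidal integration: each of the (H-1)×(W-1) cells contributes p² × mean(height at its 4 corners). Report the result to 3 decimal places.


height_mm = gray/255 × 0.673; cell vol = 0.74² × mean(4 corners)
unit = 0.74² × 0.673 / (4×255) = 0.000361309 mm³ per gray-sum
row 0: Σ corner-gray over 14 cells = 6455  → 2.3322
row 1: Σ corner-gray over 14 cells = 7644  → 2.7618
row 2: Σ corner-gray over 14 cells = 8298  → 2.9981
row 3: Σ corner-gray over 14 cells = 7596  → 2.7445
row 4: Σ corner-gray over 14 cells = 6728  → 2.4309
row 5: Σ corner-gray over 14 cells = 6777  → 2.4486
row 6: Σ corner-gray over 14 cells = 6943  → 2.5086
row 7: Σ corner-gray over 14 cells = 7505  → 2.7116
Σ rows: total corner-gray = 57946  → 20.9364 mm³

20.936


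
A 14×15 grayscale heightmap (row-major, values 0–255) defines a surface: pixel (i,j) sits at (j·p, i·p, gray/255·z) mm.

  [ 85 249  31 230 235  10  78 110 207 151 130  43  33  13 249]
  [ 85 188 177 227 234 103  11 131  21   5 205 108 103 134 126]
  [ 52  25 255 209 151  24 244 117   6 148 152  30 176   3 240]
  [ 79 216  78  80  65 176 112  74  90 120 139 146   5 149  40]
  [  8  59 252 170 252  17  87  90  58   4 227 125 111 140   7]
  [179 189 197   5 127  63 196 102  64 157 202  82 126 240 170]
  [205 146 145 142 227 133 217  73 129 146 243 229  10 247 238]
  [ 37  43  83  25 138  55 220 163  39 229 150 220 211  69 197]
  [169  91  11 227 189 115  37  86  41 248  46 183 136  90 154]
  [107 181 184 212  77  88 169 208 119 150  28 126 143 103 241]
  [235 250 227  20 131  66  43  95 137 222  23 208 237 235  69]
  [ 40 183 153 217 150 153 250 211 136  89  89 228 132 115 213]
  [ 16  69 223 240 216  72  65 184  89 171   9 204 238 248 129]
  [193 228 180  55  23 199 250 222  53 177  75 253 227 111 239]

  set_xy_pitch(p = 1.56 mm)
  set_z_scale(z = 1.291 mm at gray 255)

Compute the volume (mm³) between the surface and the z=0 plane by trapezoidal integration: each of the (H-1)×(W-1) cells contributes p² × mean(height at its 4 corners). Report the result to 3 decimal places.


height_mm = gray/255 × 1.291; cell vol = 1.56² × mean(4 corners)
unit = 1.56² × 1.291 / (4×255) = 0.00308017 mm³ per gray-sum
row 0: Σ corner-gray over 14 cells = 6879  → 21.1885
row 1: Σ corner-gray over 14 cells = 6877  → 21.1824
row 2: Σ corner-gray over 14 cells = 6391  → 19.6854
row 3: Σ corner-gray over 14 cells = 6218  → 19.1525
row 4: Σ corner-gray over 14 cells = 7048  → 21.7091
row 5: Σ corner-gray over 14 cells = 8466  → 26.0768
row 6: Σ corner-gray over 14 cells = 8141  → 25.0757
row 7: Σ corner-gray over 14 cells = 6847  → 21.0900
row 8: Σ corner-gray over 14 cells = 7247  → 22.3220
row 9: Σ corner-gray over 14 cells = 8016  → 24.6907
row 10: Σ corner-gray over 14 cells = 8557  → 26.3570
row 11: Σ corner-gray over 14 cells = 8666  → 26.6928
row 12: Σ corner-gray over 14 cells = 8739  → 26.9176
Σ rows: total corner-gray = 98092  → 302.1404 mm³

302.140


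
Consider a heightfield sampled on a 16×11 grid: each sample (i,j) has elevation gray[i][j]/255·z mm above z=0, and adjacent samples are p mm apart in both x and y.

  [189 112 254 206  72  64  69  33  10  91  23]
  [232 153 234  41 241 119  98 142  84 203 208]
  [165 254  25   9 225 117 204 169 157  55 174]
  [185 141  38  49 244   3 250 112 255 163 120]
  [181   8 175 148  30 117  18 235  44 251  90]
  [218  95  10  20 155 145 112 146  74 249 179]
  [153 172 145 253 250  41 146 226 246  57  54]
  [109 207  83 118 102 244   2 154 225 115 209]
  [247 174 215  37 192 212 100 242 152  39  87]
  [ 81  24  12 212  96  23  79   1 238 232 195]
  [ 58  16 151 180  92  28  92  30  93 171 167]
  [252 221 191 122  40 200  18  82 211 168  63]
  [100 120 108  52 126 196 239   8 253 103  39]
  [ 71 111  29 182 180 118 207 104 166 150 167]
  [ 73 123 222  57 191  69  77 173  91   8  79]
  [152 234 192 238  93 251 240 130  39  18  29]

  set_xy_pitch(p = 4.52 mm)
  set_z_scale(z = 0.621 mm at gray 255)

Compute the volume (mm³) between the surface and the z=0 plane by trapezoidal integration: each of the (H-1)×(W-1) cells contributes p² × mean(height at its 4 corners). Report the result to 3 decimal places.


height_mm = gray/255 × 0.621; cell vol = 4.52² × mean(4 corners)
unit = 4.52² × 0.621 / (4×255) = 0.0124385 mm³ per gray-sum
row 0: Σ corner-gray over 10 cells = 5104  → 63.4861
row 1: Σ corner-gray over 10 cells = 5839  → 72.6284
row 2: Σ corner-gray over 10 cells = 5584  → 69.4566
row 3: Σ corner-gray over 10 cells = 5138  → 63.9091
row 4: Σ corner-gray over 10 cells = 4732  → 58.8590
row 5: Σ corner-gray over 10 cells = 5688  → 70.7502
row 6: Σ corner-gray over 10 cells = 6097  → 75.8376
row 7: Σ corner-gray over 10 cells = 5878  → 73.1136
row 8: Σ corner-gray over 10 cells = 5170  → 64.3071
row 9: Σ corner-gray over 10 cells = 4041  → 50.2640
row 10: Σ corner-gray over 10 cells = 4752  → 59.1078
row 11: Σ corner-gray over 10 cells = 5370  → 66.7948
row 12: Σ corner-gray over 10 cells = 5281  → 65.6878
row 13: Σ corner-gray over 10 cells = 4906  → 61.0233
row 14: Σ corner-gray over 10 cells = 5225  → 64.9912
Σ rows: total corner-gray = 78805  → 980.2166 mm³

980.217


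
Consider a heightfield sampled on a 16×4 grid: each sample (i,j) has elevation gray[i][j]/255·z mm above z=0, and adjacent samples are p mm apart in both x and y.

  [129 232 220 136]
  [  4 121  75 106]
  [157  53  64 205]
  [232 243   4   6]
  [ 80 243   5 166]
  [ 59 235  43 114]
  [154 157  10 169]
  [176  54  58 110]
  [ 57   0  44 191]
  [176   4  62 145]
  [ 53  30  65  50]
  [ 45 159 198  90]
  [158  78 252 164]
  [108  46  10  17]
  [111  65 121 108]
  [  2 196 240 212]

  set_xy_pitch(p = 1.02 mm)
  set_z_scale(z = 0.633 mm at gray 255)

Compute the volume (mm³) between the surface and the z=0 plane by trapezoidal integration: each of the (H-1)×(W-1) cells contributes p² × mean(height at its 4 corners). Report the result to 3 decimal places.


12.056

height_mm = gray/255 × 0.633; cell vol = 1.02² × mean(4 corners)
unit = 1.02² × 0.633 / (4×255) = 0.00064566 mm³ per gray-sum
row 0: Σ corner-gray over 3 cells = 1671  → 1.0789
row 1: Σ corner-gray over 3 cells = 1098  → 0.7089
row 2: Σ corner-gray over 3 cells = 1328  → 0.8574
row 3: Σ corner-gray over 3 cells = 1474  → 0.9517
row 4: Σ corner-gray over 3 cells = 1471  → 0.9498
row 5: Σ corner-gray over 3 cells = 1386  → 0.8949
row 6: Σ corner-gray over 3 cells = 1167  → 0.7535
row 7: Σ corner-gray over 3 cells = 846  → 0.5462
row 8: Σ corner-gray over 3 cells = 789  → 0.5094
row 9: Σ corner-gray over 3 cells = 746  → 0.4817
row 10: Σ corner-gray over 3 cells = 1142  → 0.7373
row 11: Σ corner-gray over 3 cells = 1831  → 1.1822
row 12: Σ corner-gray over 3 cells = 1219  → 0.7871
row 13: Σ corner-gray over 3 cells = 828  → 0.5346
row 14: Σ corner-gray over 3 cells = 1677  → 1.0828
Σ rows: total corner-gray = 18673  → 12.0564 mm³


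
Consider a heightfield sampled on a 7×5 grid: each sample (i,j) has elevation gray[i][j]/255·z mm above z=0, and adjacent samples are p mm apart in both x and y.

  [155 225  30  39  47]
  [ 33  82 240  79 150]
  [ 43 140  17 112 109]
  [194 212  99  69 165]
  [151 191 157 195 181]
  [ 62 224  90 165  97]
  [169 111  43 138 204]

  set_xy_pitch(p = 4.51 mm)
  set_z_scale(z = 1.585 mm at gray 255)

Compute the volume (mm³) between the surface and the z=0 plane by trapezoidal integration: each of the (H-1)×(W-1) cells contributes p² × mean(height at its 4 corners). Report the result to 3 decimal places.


392.084

height_mm = gray/255 × 1.585; cell vol = 4.51² × mean(4 corners)
unit = 4.51² × 1.585 / (4×255) = 0.0316069 mm³ per gray-sum
row 0: Σ corner-gray over 4 cells = 1775  → 56.1023
row 1: Σ corner-gray over 4 cells = 1675  → 52.9416
row 2: Σ corner-gray over 4 cells = 1809  → 57.1769
row 3: Σ corner-gray over 4 cells = 2537  → 80.1868
row 4: Σ corner-gray over 4 cells = 2535  → 80.1235
row 5: Σ corner-gray over 4 cells = 2074  → 65.5528
Σ rows: total corner-gray = 12405  → 392.0838 mm³


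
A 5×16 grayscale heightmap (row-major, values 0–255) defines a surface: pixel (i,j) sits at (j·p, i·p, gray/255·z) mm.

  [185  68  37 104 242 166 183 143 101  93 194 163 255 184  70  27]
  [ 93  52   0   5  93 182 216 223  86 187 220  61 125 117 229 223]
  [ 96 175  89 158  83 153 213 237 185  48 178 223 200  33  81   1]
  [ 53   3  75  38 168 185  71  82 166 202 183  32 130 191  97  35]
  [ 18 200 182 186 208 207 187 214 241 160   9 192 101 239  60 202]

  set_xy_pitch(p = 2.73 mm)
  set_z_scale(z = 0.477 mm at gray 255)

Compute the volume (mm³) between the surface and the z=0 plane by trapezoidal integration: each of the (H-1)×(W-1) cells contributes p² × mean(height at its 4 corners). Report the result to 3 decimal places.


111.921

height_mm = gray/255 × 0.477; cell vol = 2.73² × mean(4 corners)
unit = 2.73² × 0.477 / (4×255) = 0.00348533 mm³ per gray-sum
row 0: Σ corner-gray over 15 cells = 8126  → 28.3218
row 1: Σ corner-gray over 15 cells = 8117  → 28.2904
row 2: Σ corner-gray over 15 cells = 7543  → 26.2898
row 3: Σ corner-gray over 15 cells = 8326  → 29.0188
Σ rows: total corner-gray = 32112  → 111.9208 mm³


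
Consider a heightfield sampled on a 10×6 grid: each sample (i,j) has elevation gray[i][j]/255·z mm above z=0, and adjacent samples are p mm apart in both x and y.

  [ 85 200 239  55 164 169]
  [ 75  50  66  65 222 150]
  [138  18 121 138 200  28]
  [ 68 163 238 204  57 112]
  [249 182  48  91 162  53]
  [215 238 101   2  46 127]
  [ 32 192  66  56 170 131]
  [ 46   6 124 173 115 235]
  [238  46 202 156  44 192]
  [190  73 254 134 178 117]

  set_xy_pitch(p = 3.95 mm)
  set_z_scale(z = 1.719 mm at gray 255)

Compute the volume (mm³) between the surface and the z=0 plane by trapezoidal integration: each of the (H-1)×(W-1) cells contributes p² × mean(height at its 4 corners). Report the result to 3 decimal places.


588.504

height_mm = gray/255 × 1.719; cell vol = 3.95² × mean(4 corners)
unit = 3.95² × 1.719 / (4×255) = 0.0262948 mm³ per gray-sum
row 0: Σ corner-gray over 5 cells = 2601  → 68.3928
row 1: Σ corner-gray over 5 cells = 2151  → 56.5601
row 2: Σ corner-gray over 5 cells = 2624  → 68.9976
row 3: Σ corner-gray over 5 cells = 2772  → 72.8892
row 4: Σ corner-gray over 5 cells = 2384  → 62.6868
row 5: Σ corner-gray over 5 cells = 2247  → 59.0844
row 6: Σ corner-gray over 5 cells = 2248  → 59.1107
row 7: Σ corner-gray over 5 cells = 2443  → 64.2382
row 8: Σ corner-gray over 5 cells = 2911  → 76.5442
Σ rows: total corner-gray = 22381  → 588.5040 mm³


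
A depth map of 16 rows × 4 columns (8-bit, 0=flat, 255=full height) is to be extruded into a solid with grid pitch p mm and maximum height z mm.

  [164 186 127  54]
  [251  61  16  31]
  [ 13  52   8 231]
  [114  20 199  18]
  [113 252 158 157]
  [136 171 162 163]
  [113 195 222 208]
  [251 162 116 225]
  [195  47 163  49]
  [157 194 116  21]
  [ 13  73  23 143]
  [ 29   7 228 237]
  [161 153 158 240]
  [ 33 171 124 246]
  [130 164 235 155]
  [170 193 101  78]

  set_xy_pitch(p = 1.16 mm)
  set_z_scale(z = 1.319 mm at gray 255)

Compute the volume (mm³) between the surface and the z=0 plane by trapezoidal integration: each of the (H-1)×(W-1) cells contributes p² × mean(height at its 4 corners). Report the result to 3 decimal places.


41.667

height_mm = gray/255 × 1.319; cell vol = 1.16² × mean(4 corners)
unit = 1.16² × 1.319 / (4×255) = 0.00174005 mm³ per gray-sum
row 0: Σ corner-gray over 3 cells = 1280  → 2.2273
row 1: Σ corner-gray over 3 cells = 800  → 1.3920
row 2: Σ corner-gray over 3 cells = 934  → 1.6252
row 3: Σ corner-gray over 3 cells = 1660  → 2.8885
row 4: Σ corner-gray over 3 cells = 2055  → 3.5758
row 5: Σ corner-gray over 3 cells = 2120  → 3.6889
row 6: Σ corner-gray over 3 cells = 2187  → 3.8055
row 7: Σ corner-gray over 3 cells = 1696  → 2.9511
row 8: Σ corner-gray over 3 cells = 1462  → 2.5439
row 9: Σ corner-gray over 3 cells = 1146  → 1.9941
row 10: Σ corner-gray over 3 cells = 1084  → 1.8862
row 11: Σ corner-gray over 3 cells = 1759  → 3.0607
row 12: Σ corner-gray over 3 cells = 1892  → 3.2922
row 13: Σ corner-gray over 3 cells = 1952  → 3.3966
row 14: Σ corner-gray over 3 cells = 1919  → 3.3391
Σ rows: total corner-gray = 23946  → 41.6671 mm³


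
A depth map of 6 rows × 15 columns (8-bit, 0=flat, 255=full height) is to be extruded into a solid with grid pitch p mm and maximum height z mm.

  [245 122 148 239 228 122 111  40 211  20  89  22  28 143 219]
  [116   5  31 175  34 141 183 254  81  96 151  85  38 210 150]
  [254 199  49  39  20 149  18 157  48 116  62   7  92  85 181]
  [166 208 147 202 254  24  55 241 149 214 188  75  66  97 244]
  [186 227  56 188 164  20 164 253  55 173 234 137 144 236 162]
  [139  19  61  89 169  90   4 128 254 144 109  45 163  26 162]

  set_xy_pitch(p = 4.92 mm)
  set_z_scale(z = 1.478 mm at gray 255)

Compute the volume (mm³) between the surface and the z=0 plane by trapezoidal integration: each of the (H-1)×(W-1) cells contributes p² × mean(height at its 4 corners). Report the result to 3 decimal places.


1238.693

height_mm = gray/255 × 1.478; cell vol = 4.92² × mean(4 corners)
unit = 4.92² × 1.478 / (4×255) = 0.0350755 mm³ per gray-sum
row 0: Σ corner-gray over 14 cells = 6744  → 236.5495
row 1: Σ corner-gray over 14 cells = 5751  → 201.7195
row 2: Σ corner-gray over 14 cells = 6767  → 237.3562
row 3: Σ corner-gray over 14 cells = 8700  → 305.1573
row 4: Σ corner-gray over 14 cells = 7353  → 257.9105
Σ rows: total corner-gray = 35315  → 1238.6930 mm³


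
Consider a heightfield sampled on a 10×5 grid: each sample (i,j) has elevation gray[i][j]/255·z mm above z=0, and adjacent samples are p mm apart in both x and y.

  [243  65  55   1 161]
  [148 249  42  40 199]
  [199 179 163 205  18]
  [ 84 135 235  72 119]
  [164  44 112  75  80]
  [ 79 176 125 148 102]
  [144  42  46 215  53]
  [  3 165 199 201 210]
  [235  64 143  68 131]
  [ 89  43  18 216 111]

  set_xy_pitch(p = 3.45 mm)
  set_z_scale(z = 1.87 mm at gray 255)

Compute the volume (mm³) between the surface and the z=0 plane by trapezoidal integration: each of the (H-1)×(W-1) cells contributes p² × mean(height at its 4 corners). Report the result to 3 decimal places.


height_mm = gray/255 × 1.87; cell vol = 3.45² × mean(4 corners)
unit = 3.45² × 1.87 / (4×255) = 0.0218213 mm³ per gray-sum
row 0: Σ corner-gray over 4 cells = 1655  → 36.1142
row 1: Σ corner-gray over 4 cells = 2320  → 50.6253
row 2: Σ corner-gray over 4 cells = 2398  → 52.3274
row 3: Σ corner-gray over 4 cells = 1793  → 39.1255
row 4: Σ corner-gray over 4 cells = 1785  → 38.9509
row 5: Σ corner-gray over 4 cells = 1882  → 41.0676
row 6: Σ corner-gray over 4 cells = 2146  → 46.8284
row 7: Σ corner-gray over 4 cells = 2259  → 49.2942
row 8: Σ corner-gray over 4 cells = 1670  → 36.4415
Σ rows: total corner-gray = 17908  → 390.7749 mm³

390.775


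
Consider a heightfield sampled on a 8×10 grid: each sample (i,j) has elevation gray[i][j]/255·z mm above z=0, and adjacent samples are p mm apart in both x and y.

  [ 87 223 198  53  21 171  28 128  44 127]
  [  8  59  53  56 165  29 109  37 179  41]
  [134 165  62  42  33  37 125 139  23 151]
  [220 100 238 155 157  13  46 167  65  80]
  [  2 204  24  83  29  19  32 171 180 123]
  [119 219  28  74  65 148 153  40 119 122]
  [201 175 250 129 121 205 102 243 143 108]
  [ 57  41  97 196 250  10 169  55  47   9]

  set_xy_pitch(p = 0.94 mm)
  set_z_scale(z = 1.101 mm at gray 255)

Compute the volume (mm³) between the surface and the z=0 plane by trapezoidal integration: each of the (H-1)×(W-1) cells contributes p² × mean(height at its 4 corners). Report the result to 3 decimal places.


25.942

height_mm = gray/255 × 1.101; cell vol = 0.94² × mean(4 corners)
unit = 0.94² × 1.101 / (4×255) = 0.000953768 mm³ per gray-sum
row 0: Σ corner-gray over 9 cells = 3369  → 3.2132
row 1: Σ corner-gray over 9 cells = 2960  → 2.8232
row 2: Σ corner-gray over 9 cells = 3719  → 3.5471
row 3: Σ corner-gray over 9 cells = 3791  → 3.6157
row 4: Σ corner-gray over 9 cells = 3542  → 3.3782
row 5: Σ corner-gray over 9 cells = 4978  → 4.7479
row 6: Σ corner-gray over 9 cells = 4841  → 4.6172
Σ rows: total corner-gray = 27200  → 25.9425 mm³


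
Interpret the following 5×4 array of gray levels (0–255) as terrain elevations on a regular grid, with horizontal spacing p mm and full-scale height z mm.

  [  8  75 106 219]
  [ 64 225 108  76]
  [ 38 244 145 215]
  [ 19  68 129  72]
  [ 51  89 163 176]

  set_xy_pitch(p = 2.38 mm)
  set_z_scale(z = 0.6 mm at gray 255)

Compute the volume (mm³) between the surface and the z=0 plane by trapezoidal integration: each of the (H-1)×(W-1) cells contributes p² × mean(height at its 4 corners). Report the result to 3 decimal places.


height_mm = gray/255 × 0.6; cell vol = 2.38² × mean(4 corners)
unit = 2.38² × 0.6 / (4×255) = 0.003332 mm³ per gray-sum
row 0: Σ corner-gray over 3 cells = 1395  → 4.6481
row 1: Σ corner-gray over 3 cells = 1837  → 6.1209
row 2: Σ corner-gray over 3 cells = 1516  → 5.0513
row 3: Σ corner-gray over 3 cells = 1216  → 4.0517
Σ rows: total corner-gray = 5964  → 19.8720 mm³

19.872


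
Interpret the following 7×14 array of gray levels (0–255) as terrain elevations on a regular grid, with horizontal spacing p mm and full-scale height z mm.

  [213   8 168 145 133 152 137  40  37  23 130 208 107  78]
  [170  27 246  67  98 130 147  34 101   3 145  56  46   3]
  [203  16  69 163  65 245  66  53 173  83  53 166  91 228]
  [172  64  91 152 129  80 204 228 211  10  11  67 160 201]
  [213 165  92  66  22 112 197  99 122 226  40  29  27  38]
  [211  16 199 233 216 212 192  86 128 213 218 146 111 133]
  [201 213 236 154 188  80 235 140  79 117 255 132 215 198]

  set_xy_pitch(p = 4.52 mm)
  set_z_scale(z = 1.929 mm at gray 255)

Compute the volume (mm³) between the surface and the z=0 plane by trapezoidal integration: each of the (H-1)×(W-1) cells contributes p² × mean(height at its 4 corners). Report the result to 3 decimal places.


height_mm = gray/255 × 1.929; cell vol = 4.52² × mean(4 corners)
unit = 4.52² × 1.929 / (4×255) = 0.0386375 mm³ per gray-sum
row 0: Σ corner-gray over 13 cells = 5240  → 202.4605
row 1: Σ corner-gray over 13 cells = 5290  → 204.3923
row 2: Σ corner-gray over 13 cells = 6104  → 235.8432
row 3: Σ corner-gray over 13 cells = 5832  → 225.3339
row 4: Σ corner-gray over 13 cells = 6929  → 267.7192
row 5: Σ corner-gray over 13 cells = 8771  → 338.8894
Σ rows: total corner-gray = 38166  → 1474.6385 mm³

1474.639


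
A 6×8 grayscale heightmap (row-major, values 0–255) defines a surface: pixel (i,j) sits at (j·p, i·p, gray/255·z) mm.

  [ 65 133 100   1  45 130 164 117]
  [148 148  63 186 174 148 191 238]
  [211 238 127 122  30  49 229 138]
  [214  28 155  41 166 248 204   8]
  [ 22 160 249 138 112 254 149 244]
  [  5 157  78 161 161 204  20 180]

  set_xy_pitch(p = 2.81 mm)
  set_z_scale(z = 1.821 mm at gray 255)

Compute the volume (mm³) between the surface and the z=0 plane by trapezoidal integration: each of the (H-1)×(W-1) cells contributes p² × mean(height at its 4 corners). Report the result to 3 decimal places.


281.331

height_mm = gray/255 × 1.821; cell vol = 2.81² × mean(4 corners)
unit = 2.81² × 1.821 / (4×255) = 0.0140969 mm³ per gray-sum
row 0: Σ corner-gray over 7 cells = 3534  → 49.8183
row 1: Σ corner-gray over 7 cells = 4145  → 58.4315
row 2: Σ corner-gray over 7 cells = 3845  → 54.2024
row 3: Σ corner-gray over 7 cells = 4296  → 60.5601
row 4: Σ corner-gray over 7 cells = 4137  → 58.3187
Σ rows: total corner-gray = 19957  → 281.3311 mm³


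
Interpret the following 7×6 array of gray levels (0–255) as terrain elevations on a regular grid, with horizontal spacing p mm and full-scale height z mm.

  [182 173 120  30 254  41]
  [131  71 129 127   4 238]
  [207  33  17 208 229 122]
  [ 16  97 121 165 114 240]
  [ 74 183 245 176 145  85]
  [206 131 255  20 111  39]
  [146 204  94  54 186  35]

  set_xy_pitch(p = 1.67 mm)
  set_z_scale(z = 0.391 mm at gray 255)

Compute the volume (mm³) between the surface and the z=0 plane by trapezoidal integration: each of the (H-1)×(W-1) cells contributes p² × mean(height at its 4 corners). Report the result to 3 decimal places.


16.757

height_mm = gray/255 × 0.391; cell vol = 1.67² × mean(4 corners)
unit = 1.67² × 0.391 / (4×255) = 0.00106908 mm³ per gray-sum
row 0: Σ corner-gray over 5 cells = 2408  → 2.5743
row 1: Σ corner-gray over 5 cells = 2334  → 2.4952
row 2: Σ corner-gray over 5 cells = 2553  → 2.7294
row 3: Σ corner-gray over 5 cells = 2907  → 3.1078
row 4: Σ corner-gray over 5 cells = 2936  → 3.1388
row 5: Σ corner-gray over 5 cells = 2536  → 2.7112
Σ rows: total corner-gray = 15674  → 16.7567 mm³


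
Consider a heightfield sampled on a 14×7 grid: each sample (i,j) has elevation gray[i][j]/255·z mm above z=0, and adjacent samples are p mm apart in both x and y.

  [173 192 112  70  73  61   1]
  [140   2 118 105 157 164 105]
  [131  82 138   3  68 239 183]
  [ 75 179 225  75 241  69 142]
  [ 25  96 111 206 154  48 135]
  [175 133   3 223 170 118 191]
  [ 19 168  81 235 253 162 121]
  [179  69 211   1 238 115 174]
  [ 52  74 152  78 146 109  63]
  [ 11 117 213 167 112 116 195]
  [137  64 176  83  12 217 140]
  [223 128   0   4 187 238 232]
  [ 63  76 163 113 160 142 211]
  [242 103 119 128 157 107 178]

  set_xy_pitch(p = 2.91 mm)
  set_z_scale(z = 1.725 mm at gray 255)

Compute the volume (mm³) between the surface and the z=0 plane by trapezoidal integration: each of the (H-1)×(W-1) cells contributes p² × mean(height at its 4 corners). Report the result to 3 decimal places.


571.553

height_mm = gray/255 × 1.725; cell vol = 2.91² × mean(4 corners)
unit = 2.91² × 1.725 / (4×255) = 0.0143211 mm³ per gray-sum
row 0: Σ corner-gray over 6 cells = 2527  → 36.1893
row 1: Σ corner-gray over 6 cells = 2711  → 38.8244
row 2: Σ corner-gray over 6 cells = 3169  → 45.3834
row 3: Σ corner-gray over 6 cells = 3185  → 45.6125
row 4: Σ corner-gray over 6 cells = 3050  → 43.6792
row 5: Σ corner-gray over 6 cells = 3598  → 51.5271
row 6: Σ corner-gray over 6 cells = 3559  → 50.9686
row 7: Σ corner-gray over 6 cells = 2854  → 40.8723
row 8: Σ corner-gray over 6 cells = 2889  → 41.3735
row 9: Σ corner-gray over 6 cells = 3037  → 43.4930
row 10: Σ corner-gray over 6 cells = 2950  → 42.2471
row 11: Σ corner-gray over 6 cells = 3151  → 45.1256
row 12: Σ corner-gray over 6 cells = 3230  → 46.2570
Σ rows: total corner-gray = 39910  → 571.5532 mm³


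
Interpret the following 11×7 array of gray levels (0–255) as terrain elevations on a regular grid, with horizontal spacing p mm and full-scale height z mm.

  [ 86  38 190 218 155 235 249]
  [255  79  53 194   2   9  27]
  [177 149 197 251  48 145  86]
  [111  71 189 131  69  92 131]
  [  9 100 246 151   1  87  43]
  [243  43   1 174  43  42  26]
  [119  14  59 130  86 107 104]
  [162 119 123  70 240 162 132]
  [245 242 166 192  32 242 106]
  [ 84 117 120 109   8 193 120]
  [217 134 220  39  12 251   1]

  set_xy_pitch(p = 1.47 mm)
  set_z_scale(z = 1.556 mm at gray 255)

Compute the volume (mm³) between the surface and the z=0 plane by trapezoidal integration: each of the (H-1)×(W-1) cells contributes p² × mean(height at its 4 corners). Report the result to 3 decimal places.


93.253

height_mm = gray/255 × 1.556; cell vol = 1.47² × mean(4 corners)
unit = 1.47² × 1.556 / (4×255) = 0.00329643 mm³ per gray-sum
row 0: Σ corner-gray over 6 cells = 2963  → 9.7673
row 1: Σ corner-gray over 6 cells = 2799  → 9.2267
row 2: Σ corner-gray over 6 cells = 3189  → 10.5123
row 3: Σ corner-gray over 6 cells = 2568  → 8.4652
row 4: Σ corner-gray over 6 cells = 2097  → 6.9126
row 5: Σ corner-gray over 6 cells = 1890  → 6.2303
row 6: Σ corner-gray over 6 cells = 2737  → 9.0223
row 7: Σ corner-gray over 6 cells = 3821  → 12.5957
row 8: Σ corner-gray over 6 cells = 3397  → 11.1980
row 9: Σ corner-gray over 6 cells = 2828  → 9.3223
Σ rows: total corner-gray = 28289  → 93.2528 mm³


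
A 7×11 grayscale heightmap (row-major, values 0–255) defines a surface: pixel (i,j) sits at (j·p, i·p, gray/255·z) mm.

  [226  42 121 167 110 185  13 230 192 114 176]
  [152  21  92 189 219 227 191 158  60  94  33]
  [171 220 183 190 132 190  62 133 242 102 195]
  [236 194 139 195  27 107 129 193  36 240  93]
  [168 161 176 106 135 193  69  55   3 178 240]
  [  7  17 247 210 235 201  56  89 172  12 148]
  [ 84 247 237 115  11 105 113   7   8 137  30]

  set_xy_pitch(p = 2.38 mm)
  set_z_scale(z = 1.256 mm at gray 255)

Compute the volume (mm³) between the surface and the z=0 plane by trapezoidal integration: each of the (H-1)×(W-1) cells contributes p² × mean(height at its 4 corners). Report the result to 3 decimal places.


height_mm = gray/255 × 1.256; cell vol = 2.38² × mean(4 corners)
unit = 2.38² × 1.256 / (4×255) = 0.00697499 mm³ per gray-sum
row 0: Σ corner-gray over 10 cells = 5437  → 37.9230
row 1: Σ corner-gray over 10 cells = 5961  → 41.5779
row 2: Σ corner-gray over 10 cells = 6123  → 42.7078
row 3: Σ corner-gray over 10 cells = 5409  → 37.7277
row 4: Σ corner-gray over 10 cells = 5193  → 36.2211
row 5: Σ corner-gray over 10 cells = 4707  → 32.8313
Σ rows: total corner-gray = 32830  → 228.9888 mm³

228.989


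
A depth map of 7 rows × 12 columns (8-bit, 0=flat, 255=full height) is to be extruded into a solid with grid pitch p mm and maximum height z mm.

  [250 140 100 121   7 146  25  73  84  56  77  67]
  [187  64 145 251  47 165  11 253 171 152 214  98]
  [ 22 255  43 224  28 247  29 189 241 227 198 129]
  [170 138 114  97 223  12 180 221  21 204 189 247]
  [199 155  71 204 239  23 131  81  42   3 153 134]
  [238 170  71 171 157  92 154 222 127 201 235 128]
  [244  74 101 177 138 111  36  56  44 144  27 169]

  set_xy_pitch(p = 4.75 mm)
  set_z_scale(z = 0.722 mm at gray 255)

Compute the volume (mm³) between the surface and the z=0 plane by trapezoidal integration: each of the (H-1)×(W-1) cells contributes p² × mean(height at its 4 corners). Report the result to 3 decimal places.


height_mm = gray/255 × 0.722; cell vol = 4.75² × mean(4 corners)
unit = 4.75² × 0.722 / (4×255) = 0.0159707 mm³ per gray-sum
row 0: Σ corner-gray over 11 cells = 5206  → 83.1435
row 1: Σ corner-gray over 11 cells = 6744  → 107.7065
row 2: Σ corner-gray over 11 cells = 6728  → 107.4509
row 3: Σ corner-gray over 11 cells = 5752  → 91.8635
row 4: Σ corner-gray over 11 cells = 6103  → 97.4692
row 5: Σ corner-gray over 11 cells = 5795  → 92.5503
Σ rows: total corner-gray = 36328  → 580.1840 mm³

580.184


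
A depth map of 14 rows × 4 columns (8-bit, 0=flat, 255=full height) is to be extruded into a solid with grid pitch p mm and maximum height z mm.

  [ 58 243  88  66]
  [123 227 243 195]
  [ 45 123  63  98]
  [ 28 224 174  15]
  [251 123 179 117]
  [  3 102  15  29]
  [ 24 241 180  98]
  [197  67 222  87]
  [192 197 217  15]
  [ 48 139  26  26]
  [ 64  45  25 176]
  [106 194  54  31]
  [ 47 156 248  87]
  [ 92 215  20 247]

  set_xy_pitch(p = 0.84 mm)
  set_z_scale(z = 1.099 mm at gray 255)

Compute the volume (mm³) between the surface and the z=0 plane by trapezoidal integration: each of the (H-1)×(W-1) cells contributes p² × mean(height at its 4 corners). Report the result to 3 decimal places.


height_mm = gray/255 × 1.099; cell vol = 0.84² × mean(4 corners)
unit = 0.84² × 1.099 / (4×255) = 0.000760249 mm³ per gray-sum
row 0: Σ corner-gray over 3 cells = 2044  → 1.5539
row 1: Σ corner-gray over 3 cells = 1773  → 1.3479
row 2: Σ corner-gray over 3 cells = 1354  → 1.0294
row 3: Σ corner-gray over 3 cells = 1811  → 1.3768
row 4: Σ corner-gray over 3 cells = 1238  → 0.9412
row 5: Σ corner-gray over 3 cells = 1230  → 0.9351
row 6: Σ corner-gray over 3 cells = 1826  → 1.3882
row 7: Σ corner-gray over 3 cells = 1897  → 1.4422
row 8: Σ corner-gray over 3 cells = 1439  → 1.0940
row 9: Σ corner-gray over 3 cells = 784  → 0.5960
row 10: Σ corner-gray over 3 cells = 1013  → 0.7701
row 11: Σ corner-gray over 3 cells = 1575  → 1.1974
row 12: Σ corner-gray over 3 cells = 1751  → 1.3312
Σ rows: total corner-gray = 19735  → 15.0035 mm³

15.004


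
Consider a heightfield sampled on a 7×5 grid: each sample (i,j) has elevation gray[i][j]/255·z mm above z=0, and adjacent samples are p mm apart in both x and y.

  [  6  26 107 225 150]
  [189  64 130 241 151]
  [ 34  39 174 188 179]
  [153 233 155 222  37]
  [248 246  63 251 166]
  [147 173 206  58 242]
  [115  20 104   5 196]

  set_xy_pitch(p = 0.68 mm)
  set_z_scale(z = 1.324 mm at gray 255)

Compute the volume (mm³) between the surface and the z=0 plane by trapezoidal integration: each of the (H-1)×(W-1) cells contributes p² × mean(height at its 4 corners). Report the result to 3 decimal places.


8.586

height_mm = gray/255 × 1.324; cell vol = 0.68² × mean(4 corners)
unit = 0.68² × 1.324 / (4×255) = 0.000600213 mm³ per gray-sum
row 0: Σ corner-gray over 4 cells = 2082  → 1.2496
row 1: Σ corner-gray over 4 cells = 2225  → 1.3355
row 2: Σ corner-gray over 4 cells = 2425  → 1.4555
row 3: Σ corner-gray over 4 cells = 2944  → 1.7670
row 4: Σ corner-gray over 4 cells = 2797  → 1.6788
row 5: Σ corner-gray over 4 cells = 1832  → 1.0996
Σ rows: total corner-gray = 14305  → 8.5861 mm³


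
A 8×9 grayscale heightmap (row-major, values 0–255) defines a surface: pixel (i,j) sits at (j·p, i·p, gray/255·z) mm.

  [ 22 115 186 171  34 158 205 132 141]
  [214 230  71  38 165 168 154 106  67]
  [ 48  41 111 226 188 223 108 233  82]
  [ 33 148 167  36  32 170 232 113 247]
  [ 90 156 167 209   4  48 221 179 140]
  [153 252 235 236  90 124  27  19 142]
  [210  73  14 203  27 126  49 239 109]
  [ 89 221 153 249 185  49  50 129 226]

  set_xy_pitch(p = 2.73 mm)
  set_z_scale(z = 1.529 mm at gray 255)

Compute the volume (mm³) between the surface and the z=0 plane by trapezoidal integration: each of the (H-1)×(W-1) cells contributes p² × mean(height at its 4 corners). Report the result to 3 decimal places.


height_mm = gray/255 × 1.529; cell vol = 2.73² × mean(4 corners)
unit = 2.73² × 1.529 / (4×255) = 0.011172 mm³ per gray-sum
row 0: Σ corner-gray over 8 cells = 4310  → 48.1515
row 1: Σ corner-gray over 8 cells = 4535  → 50.6652
row 2: Σ corner-gray over 8 cells = 4466  → 49.8943
row 3: Σ corner-gray over 8 cells = 4274  → 47.7493
row 4: Σ corner-gray over 8 cells = 4459  → 49.8161
row 5: Σ corner-gray over 8 cells = 4042  → 45.1574
row 6: Σ corner-gray over 8 cells = 4168  → 46.5651
Σ rows: total corner-gray = 30254  → 337.9990 mm³

337.999


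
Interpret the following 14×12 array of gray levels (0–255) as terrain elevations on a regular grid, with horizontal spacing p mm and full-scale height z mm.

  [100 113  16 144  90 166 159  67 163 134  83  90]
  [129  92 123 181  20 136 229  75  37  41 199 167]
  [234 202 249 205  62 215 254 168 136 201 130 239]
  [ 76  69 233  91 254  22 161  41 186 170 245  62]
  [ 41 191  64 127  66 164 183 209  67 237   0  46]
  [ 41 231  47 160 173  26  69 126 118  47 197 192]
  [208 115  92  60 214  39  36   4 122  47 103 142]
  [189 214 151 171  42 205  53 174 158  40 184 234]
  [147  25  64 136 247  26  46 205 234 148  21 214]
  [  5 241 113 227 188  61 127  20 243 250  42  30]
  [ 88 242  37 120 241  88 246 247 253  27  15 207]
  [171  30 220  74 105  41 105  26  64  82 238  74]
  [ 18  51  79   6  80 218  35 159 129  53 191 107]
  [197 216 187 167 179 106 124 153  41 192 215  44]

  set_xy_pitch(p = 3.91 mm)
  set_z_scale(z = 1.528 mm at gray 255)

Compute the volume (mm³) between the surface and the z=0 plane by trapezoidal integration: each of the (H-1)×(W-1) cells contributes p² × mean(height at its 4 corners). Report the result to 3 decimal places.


height_mm = gray/255 × 1.528; cell vol = 3.91² × mean(4 corners)
unit = 3.91² × 1.528 / (4×255) = 0.0229022 mm³ per gray-sum
row 0: Σ corner-gray over 11 cells = 5022  → 115.0147
row 1: Σ corner-gray over 11 cells = 6679  → 152.9636
row 2: Σ corner-gray over 11 cells = 7199  → 164.8727
row 3: Σ corner-gray over 11 cells = 5785  → 132.4891
row 4: Σ corner-gray over 11 cells = 5324  → 121.9312
row 5: Σ corner-gray over 11 cells = 4635  → 106.1516
row 6: Σ corner-gray over 11 cells = 5221  → 119.5722
row 7: Σ corner-gray over 11 cells = 5872  → 134.4816
row 8: Σ corner-gray over 11 cells = 5724  → 131.0920
row 9: Σ corner-gray over 11 cells = 6386  → 146.2533
row 10: Σ corner-gray over 11 cells = 5542  → 126.9238
row 11: Σ corner-gray over 11 cells = 4342  → 99.4412
row 12: Σ corner-gray over 11 cells = 5528  → 126.6032
Σ rows: total corner-gray = 73259  → 1677.7903 mm³

1677.790


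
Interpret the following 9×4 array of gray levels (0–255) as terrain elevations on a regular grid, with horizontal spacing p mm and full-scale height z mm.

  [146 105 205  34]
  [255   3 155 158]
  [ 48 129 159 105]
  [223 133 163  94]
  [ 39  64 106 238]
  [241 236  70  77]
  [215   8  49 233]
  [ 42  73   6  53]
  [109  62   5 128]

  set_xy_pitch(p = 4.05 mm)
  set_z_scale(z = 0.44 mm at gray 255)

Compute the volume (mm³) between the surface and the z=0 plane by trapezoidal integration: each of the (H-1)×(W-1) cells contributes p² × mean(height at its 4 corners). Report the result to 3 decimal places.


75.206

height_mm = gray/255 × 0.44; cell vol = 4.05² × mean(4 corners)
unit = 4.05² × 0.44 / (4×255) = 0.00707559 mm³ per gray-sum
row 0: Σ corner-gray over 3 cells = 1529  → 10.8186
row 1: Σ corner-gray over 3 cells = 1458  → 10.3162
row 2: Σ corner-gray over 3 cells = 1638  → 11.5898
row 3: Σ corner-gray over 3 cells = 1526  → 10.7973
row 4: Σ corner-gray over 3 cells = 1547  → 10.9459
row 5: Σ corner-gray over 3 cells = 1492  → 10.5568
row 6: Σ corner-gray over 3 cells = 815  → 5.7666
row 7: Σ corner-gray over 3 cells = 624  → 4.4152
Σ rows: total corner-gray = 10629  → 75.2064 mm³


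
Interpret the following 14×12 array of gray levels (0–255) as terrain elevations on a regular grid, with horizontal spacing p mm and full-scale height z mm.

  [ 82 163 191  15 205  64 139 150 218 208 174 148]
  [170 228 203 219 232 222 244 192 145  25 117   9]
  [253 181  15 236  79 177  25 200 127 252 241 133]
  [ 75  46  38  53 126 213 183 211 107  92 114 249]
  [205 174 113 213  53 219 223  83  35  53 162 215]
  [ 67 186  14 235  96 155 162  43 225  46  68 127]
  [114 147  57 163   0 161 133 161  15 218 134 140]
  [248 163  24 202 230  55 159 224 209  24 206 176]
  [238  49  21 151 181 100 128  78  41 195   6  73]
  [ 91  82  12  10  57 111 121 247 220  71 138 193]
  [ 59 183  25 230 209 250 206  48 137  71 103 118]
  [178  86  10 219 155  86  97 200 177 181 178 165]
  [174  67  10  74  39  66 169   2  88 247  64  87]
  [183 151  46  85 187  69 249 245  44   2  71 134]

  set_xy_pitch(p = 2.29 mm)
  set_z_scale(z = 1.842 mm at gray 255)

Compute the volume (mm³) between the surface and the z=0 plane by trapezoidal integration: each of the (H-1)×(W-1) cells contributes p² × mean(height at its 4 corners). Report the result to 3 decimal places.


height_mm = gray/255 × 1.842; cell vol = 2.29² × mean(4 corners)
unit = 2.29² × 1.842 / (4×255) = 0.00947023 mm³ per gray-sum
row 0: Σ corner-gray over 11 cells = 7117  → 67.3996
row 1: Σ corner-gray over 11 cells = 7285  → 68.9906
row 2: Σ corner-gray over 11 cells = 6142  → 58.1661
row 3: Σ corner-gray over 11 cells = 5766  → 54.6053
row 4: Σ corner-gray over 11 cells = 5730  → 54.2644
row 5: Σ corner-gray over 11 cells = 5286  → 50.0596
row 6: Σ corner-gray over 11 cells = 6048  → 57.2759
row 7: Σ corner-gray over 11 cells = 5627  → 53.2890
row 8: Σ corner-gray over 11 cells = 4633  → 43.8756
row 9: Σ corner-gray over 11 cells = 5523  → 52.3041
row 10: Σ corner-gray over 11 cells = 6222  → 58.9238
row 11: Σ corner-gray over 11 cells = 5034  → 47.6731
row 12: Σ corner-gray over 11 cells = 4528  → 42.8812
Σ rows: total corner-gray = 74941  → 709.7083 mm³

709.708
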